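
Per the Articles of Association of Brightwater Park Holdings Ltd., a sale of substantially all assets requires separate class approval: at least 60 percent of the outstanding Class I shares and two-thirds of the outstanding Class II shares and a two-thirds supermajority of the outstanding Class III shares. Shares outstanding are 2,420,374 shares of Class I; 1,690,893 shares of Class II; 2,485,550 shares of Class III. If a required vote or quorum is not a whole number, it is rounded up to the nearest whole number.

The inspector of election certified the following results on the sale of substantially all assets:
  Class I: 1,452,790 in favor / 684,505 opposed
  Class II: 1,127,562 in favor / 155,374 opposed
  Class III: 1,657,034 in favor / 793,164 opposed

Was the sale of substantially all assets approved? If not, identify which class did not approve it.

Approved — every class gave the required vote.

Class I: 3/5 of 2420374 = 1452224.40, rounded up to 1452225; 1,452,225 required, 1,452,790 in favor — approved.
Class II: 2/3 of 1690893 = 1127262; 1,127,262 required, 1,127,562 in favor — approved.
Class III: 2/3 of 2485550 = 1657033.33, rounded up to 1657034; 1,657,034 required, 1,657,034 in favor — approved.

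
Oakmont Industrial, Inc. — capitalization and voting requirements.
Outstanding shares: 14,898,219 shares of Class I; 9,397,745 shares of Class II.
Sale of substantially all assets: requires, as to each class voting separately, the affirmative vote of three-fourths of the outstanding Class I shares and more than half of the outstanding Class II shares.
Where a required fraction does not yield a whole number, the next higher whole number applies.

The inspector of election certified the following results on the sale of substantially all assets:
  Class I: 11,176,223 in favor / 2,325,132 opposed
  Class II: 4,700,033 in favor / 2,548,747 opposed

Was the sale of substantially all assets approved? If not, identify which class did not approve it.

Class I: 3/4 of 14898219 = 11173664.25, rounded up to 11173665; 11,173,665 required, 11,176,223 in favor — approved.
Class II: a majority of 9397745 is 4698873; 4,698,873 required, 4,700,033 in favor — approved.

Approved — every class gave the required vote.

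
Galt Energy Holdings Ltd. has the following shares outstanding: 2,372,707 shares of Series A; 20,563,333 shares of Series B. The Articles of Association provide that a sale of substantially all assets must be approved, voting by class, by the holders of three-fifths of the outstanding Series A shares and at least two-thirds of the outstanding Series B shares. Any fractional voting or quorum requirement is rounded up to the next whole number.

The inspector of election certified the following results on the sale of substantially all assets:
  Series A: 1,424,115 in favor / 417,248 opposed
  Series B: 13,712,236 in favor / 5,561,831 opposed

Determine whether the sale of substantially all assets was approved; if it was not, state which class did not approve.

Approved — every class gave the required vote.

Series A: 3/5 of 2372707 = 1423624.20, rounded up to 1423625; 1,423,625 required, 1,424,115 in favor — approved.
Series B: 2/3 of 20563333 = 13708888.67, rounded up to 13708889; 13,708,889 required, 13,712,236 in favor — approved.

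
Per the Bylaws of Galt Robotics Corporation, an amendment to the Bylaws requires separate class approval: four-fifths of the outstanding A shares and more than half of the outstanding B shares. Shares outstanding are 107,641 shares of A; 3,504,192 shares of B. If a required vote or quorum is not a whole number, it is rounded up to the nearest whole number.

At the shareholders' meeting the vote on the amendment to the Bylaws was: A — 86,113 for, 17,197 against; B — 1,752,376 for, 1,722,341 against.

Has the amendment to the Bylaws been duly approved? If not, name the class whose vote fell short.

Approved — every class gave the required vote.

A: 4/5 of 107641 = 86112.80, rounded up to 86113; 86,113 required, 86,113 in favor — approved.
B: a majority of 3504192 is 1752097; 1,752,097 required, 1,752,376 in favor — approved.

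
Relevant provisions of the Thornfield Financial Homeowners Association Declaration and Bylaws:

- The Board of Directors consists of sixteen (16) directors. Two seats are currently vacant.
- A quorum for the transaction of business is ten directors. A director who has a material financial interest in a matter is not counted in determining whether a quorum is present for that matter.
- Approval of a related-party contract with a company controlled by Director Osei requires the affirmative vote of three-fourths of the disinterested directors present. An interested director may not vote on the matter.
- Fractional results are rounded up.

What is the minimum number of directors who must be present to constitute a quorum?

The quorum is fixed at 10.

10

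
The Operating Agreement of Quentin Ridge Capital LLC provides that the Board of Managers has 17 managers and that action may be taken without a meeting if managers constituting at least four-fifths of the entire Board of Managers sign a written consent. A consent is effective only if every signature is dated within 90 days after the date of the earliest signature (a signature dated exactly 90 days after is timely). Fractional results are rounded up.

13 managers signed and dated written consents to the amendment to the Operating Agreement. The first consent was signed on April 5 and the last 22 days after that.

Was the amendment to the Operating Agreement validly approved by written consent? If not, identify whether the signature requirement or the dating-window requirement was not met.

Signatures required: at least four-fifths of 17 — 4/5 of 17 = 13.60, rounded up to 14, so 14 needed; 13 signed. Insufficient.
Dating window: the latest signature is 22 days after the earliest; the limit is 90 days. Within the window.

Not effective — insufficient signatures.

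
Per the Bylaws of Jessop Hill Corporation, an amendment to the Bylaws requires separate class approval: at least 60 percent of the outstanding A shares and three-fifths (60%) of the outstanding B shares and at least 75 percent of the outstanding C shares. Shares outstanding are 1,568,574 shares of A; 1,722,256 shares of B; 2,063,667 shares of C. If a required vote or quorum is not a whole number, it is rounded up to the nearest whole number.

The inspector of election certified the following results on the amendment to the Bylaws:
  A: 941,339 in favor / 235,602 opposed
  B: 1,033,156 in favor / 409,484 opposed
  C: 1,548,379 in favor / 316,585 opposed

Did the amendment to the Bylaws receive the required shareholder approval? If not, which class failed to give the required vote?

A: 3/5 of 1568574 = 941144.40, rounded up to 941145; 941,145 required, 941,339 in favor — approved.
B: 3/5 of 1722256 = 1033353.60, rounded up to 1033354; 1,033,354 required, 1,033,156 in favor — not approved.
C: 3/4 of 2063667 = 1547750.25, rounded up to 1547751; 1,547,751 required, 1,548,379 in favor — approved.

Not approved — the B shares did not give the required vote.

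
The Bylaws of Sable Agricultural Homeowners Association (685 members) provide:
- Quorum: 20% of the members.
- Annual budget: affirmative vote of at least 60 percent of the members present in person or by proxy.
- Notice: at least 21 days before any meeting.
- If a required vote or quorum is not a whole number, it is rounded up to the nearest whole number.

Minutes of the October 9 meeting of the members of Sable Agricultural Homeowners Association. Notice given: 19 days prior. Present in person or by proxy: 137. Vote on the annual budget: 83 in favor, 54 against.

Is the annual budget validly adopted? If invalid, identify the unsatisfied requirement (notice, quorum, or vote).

Notice: 19 days given; 21 required. Not satisfied.
Quorum: 20% of 685 = 137; 137 present. Satisfied.
Vote: requires three-fifths of those present (137); 3/5 of 137 = 82.20, rounded up to 83, so 83 needed; 83 in favor. Satisfied.

Invalid — notice requirement not satisfied.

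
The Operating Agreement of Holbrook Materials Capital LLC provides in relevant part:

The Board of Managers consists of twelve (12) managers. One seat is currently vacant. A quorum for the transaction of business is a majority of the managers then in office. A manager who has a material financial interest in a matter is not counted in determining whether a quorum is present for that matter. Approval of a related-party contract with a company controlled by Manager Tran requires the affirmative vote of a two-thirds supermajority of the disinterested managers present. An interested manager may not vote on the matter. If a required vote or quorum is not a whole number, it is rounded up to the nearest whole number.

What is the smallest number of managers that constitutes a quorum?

6

A majority of 11 is 6.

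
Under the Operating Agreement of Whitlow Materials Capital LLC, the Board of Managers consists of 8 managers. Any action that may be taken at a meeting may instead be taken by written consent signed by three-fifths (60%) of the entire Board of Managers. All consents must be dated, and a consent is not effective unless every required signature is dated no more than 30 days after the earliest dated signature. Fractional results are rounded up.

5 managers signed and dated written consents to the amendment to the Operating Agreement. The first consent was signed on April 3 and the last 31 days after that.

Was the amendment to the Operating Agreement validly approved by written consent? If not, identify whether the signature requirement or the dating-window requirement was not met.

Signatures required: three-fifths (60%) of 8 — 3/5 of 8 = 4.80, rounded up to 5, so 5 needed; 5 signed. Sufficient.
Dating window: the latest signature is 31 days after the earliest; the limit is 30 days. Outside the window.

Not effective — dating-window requirement not satisfied.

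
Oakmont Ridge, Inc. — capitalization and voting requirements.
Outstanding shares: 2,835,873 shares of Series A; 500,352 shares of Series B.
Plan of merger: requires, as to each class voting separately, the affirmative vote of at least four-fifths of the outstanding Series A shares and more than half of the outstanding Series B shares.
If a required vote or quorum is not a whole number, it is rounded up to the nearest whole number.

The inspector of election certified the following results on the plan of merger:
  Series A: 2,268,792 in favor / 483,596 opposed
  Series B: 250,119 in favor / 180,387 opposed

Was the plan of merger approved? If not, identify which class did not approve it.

Series A: 4/5 of 2835873 = 2268698.40, rounded up to 2268699; 2,268,699 required, 2,268,792 in favor — approved.
Series B: a majority of 500352 is 250177; 250,177 required, 250,119 in favor — not approved.

Not approved — the Series B shares did not give the required vote.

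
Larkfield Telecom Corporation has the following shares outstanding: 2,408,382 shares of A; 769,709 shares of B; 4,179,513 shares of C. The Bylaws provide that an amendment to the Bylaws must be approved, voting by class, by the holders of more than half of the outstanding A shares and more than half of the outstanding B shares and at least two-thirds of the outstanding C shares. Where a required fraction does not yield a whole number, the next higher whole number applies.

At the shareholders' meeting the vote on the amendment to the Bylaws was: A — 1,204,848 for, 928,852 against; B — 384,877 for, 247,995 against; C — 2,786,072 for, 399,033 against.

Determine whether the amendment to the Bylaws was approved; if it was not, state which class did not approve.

Not approved — the C shares did not give the required vote.

A: a majority of 2408382 is 1204192; 1,204,192 required, 1,204,848 in favor — approved.
B: a majority of 769709 is 384855; 384,855 required, 384,877 in favor — approved.
C: 2/3 of 4179513 = 2786342; 2,786,342 required, 2,786,072 in favor — not approved.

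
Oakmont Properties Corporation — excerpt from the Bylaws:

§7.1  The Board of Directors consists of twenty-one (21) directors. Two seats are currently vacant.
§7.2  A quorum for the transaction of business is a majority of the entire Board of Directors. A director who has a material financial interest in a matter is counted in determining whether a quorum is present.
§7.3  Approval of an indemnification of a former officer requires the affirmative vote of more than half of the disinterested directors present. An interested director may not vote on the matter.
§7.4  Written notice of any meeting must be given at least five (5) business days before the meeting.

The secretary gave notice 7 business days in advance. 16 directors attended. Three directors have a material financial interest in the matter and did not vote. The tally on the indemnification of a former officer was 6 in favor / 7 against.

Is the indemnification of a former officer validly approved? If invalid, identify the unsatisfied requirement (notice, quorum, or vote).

Notice: 7 business days given; 5 required (7 ≥ 5). Satisfied.
Quorum: 16 present (interested directors count toward quorum); quorum is 11. Satisfied.
Vote: the indemnification of a former officer requires a majority of the disinterested directors present (16 − 3 = 13). A majority of 13 is 7, so 7 affirmative votes are needed; 6 voted in favor. Not satisfied.

Invalid — vote requirement not satisfied.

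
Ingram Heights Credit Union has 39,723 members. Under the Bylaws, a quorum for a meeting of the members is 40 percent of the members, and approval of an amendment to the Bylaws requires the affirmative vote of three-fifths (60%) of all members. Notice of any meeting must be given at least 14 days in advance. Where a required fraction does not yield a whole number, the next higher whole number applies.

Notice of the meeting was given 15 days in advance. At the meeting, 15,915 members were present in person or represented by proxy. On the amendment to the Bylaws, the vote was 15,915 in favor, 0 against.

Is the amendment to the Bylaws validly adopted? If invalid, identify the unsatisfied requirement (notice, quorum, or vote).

Invalid — vote requirement not satisfied.

Notice: 15 days given; 14 required. Satisfied.
Quorum: 40% of 39,723 = 15,889.20, rounded up to 15,890; 15,915 present. Satisfied.
Vote: requires three-fifths of all members (39,723); 3/5 of 39723 = 23833.80, rounded up to 23834, so 23,834 needed; 15,915 in favor. Not satisfied.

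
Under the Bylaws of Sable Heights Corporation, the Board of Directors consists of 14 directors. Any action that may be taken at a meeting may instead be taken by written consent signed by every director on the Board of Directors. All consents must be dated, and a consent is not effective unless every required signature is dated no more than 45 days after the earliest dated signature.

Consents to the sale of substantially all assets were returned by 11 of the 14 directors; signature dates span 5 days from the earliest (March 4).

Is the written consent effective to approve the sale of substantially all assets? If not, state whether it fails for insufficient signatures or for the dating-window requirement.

Signatures required: the unanimous vote of 14 — unanimous means all 14, so 14 needed; 11 signed. Insufficient.
Dating window: the latest signature is 5 days after the earliest; the limit is 45 days. Within the window.

Not effective — insufficient signatures.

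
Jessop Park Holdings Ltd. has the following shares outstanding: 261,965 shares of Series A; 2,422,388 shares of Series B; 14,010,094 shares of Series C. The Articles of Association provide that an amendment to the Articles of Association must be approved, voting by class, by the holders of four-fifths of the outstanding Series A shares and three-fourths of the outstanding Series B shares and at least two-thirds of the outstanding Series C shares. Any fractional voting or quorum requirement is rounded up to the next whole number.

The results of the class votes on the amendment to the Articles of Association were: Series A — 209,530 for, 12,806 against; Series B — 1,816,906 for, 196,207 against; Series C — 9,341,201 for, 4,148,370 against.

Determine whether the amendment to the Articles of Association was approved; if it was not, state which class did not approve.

Not approved — the Series A shares did not give the required vote.

Series A: 4/5 of 261965 = 209572; 209,572 required, 209,530 in favor — not approved.
Series B: 3/4 of 2422388 = 1816791; 1,816,791 required, 1,816,906 in favor — approved.
Series C: 2/3 of 14010094 = 9340062.67, rounded up to 9340063; 9,340,063 required, 9,341,201 in favor — approved.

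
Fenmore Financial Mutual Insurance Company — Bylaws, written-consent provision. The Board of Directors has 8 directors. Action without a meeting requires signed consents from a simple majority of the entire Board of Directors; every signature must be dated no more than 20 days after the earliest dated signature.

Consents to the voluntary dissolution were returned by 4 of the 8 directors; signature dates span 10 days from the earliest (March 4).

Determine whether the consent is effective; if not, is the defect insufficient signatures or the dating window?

Not effective — insufficient signatures.

Signatures required: a simple majority of 8 — a majority of 8 is 5, so 5 needed; 4 signed. Insufficient.
Dating window: the latest signature is 10 days after the earliest; the limit is 20 days. Within the window.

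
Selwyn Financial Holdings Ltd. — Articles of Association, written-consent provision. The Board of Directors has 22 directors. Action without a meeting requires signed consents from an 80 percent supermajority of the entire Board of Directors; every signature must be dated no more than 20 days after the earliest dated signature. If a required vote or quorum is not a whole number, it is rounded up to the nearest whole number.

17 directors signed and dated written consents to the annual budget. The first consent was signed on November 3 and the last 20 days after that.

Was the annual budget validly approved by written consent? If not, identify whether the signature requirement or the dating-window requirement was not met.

Not effective — insufficient signatures.

Signatures required: an 80 percent supermajority of 22 — 4/5 of 22 = 17.60, rounded up to 18, so 18 needed; 17 signed. Insufficient.
Dating window: the latest signature is 20 days after the earliest; the limit is 20 days. Within the window.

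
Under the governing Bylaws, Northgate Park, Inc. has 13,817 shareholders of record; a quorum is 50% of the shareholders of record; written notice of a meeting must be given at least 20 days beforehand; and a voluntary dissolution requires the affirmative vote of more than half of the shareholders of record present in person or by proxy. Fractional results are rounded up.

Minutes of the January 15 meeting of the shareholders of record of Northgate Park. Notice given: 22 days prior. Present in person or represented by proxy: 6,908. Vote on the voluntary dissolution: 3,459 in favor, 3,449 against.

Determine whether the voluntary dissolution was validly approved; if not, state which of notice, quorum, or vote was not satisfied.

Notice: 22 days given; 20 required. Satisfied.
Quorum: 50% of 13,817 = 6,908.50, rounded up to 6,909; 6,908 present. Not satisfied.
Vote: requires a majority of those present (6,908); a majority of 6908 is 3455, so 3,455 needed; 3,459 in favor. Satisfied.

Invalid — quorum requirement not satisfied.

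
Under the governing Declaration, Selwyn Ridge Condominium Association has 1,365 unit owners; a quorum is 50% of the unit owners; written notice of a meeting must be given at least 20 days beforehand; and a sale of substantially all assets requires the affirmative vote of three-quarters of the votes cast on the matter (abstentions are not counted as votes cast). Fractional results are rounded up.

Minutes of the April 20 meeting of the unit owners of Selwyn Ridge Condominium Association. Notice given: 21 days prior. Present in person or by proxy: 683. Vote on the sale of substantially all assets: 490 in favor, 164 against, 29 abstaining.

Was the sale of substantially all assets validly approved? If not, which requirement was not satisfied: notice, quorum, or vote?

Notice: 21 days given; 20 required. Satisfied.
Quorum: 50% of 1,365 = 682.50, rounded up to 683; 683 present. Satisfied.
Vote: requires three-fourths of the votes cast (683 − 29 abstaining = 654); 3/4 of 654 = 490.50, rounded up to 491, so 491 needed; 490 in favor. Not satisfied.

Invalid — vote requirement not satisfied.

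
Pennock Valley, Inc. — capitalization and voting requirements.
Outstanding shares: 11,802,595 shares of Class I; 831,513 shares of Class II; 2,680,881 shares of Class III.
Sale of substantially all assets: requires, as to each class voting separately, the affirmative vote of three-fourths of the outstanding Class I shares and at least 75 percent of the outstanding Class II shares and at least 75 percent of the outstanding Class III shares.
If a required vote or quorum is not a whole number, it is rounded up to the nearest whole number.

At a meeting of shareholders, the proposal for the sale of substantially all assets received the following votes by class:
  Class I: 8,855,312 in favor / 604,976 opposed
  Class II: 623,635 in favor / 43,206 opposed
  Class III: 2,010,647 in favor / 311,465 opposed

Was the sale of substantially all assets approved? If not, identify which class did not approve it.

Not approved — the Class III shares did not give the required vote.

Class I: 3/4 of 11802595 = 8851946.25, rounded up to 8851947; 8,851,947 required, 8,855,312 in favor — approved.
Class II: 3/4 of 831513 = 623634.75, rounded up to 623635; 623,635 required, 623,635 in favor — approved.
Class III: 3/4 of 2680881 = 2010660.75, rounded up to 2010661; 2,010,661 required, 2,010,647 in favor — not approved.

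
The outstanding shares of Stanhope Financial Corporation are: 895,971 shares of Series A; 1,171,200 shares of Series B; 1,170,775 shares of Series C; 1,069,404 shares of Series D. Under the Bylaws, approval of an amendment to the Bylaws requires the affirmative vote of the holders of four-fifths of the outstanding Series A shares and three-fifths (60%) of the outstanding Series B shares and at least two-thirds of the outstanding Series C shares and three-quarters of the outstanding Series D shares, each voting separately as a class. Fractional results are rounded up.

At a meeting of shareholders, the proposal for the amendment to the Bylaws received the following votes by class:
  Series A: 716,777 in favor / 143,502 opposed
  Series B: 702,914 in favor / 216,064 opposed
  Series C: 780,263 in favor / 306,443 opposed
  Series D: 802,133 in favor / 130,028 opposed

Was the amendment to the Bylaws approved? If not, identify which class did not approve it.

Not approved — the Series C shares did not give the required vote.

Series A: 4/5 of 895971 = 716776.80, rounded up to 716777; 716,777 required, 716,777 in favor — approved.
Series B: 3/5 of 1171200 = 702720; 702,720 required, 702,914 in favor — approved.
Series C: 2/3 of 1170775 = 780516.67, rounded up to 780517; 780,517 required, 780,263 in favor — not approved.
Series D: 3/4 of 1069404 = 802053; 802,053 required, 802,133 in favor — approved.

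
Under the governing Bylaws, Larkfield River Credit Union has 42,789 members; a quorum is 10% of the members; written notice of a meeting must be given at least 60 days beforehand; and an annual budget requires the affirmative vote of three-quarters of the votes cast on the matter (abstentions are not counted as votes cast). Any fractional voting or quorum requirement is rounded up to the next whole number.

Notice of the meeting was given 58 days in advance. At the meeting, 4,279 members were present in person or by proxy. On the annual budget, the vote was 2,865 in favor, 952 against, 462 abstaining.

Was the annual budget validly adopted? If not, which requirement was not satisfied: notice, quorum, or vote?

Notice: 58 days given; 60 required. Not satisfied.
Quorum: 10% of 42,789 = 4,278.90, rounded up to 4,279; 4,279 present. Satisfied.
Vote: requires three-fourths of the votes cast (4,279 − 462 abstaining = 3,817); 3/4 of 3817 = 2862.75, rounded up to 2863, so 2,863 needed; 2,865 in favor. Satisfied.

Invalid — notice requirement not satisfied.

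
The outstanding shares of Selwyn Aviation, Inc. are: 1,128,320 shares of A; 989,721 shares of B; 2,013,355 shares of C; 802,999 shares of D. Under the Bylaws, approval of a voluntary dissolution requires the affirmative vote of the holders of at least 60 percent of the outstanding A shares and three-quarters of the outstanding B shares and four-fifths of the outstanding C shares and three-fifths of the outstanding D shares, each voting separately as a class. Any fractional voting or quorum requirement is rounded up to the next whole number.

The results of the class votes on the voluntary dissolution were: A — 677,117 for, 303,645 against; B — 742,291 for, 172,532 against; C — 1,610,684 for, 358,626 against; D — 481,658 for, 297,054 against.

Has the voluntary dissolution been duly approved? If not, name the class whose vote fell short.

A: 3/5 of 1128320 = 676992; 676,992 required, 677,117 in favor — approved.
B: 3/4 of 989721 = 742290.75, rounded up to 742291; 742,291 required, 742,291 in favor — approved.
C: 4/5 of 2013355 = 1610684; 1,610,684 required, 1,610,684 in favor — approved.
D: 3/5 of 802999 = 481799.40, rounded up to 481800; 481,800 required, 481,658 in favor — not approved.

Not approved — the D shares did not give the required vote.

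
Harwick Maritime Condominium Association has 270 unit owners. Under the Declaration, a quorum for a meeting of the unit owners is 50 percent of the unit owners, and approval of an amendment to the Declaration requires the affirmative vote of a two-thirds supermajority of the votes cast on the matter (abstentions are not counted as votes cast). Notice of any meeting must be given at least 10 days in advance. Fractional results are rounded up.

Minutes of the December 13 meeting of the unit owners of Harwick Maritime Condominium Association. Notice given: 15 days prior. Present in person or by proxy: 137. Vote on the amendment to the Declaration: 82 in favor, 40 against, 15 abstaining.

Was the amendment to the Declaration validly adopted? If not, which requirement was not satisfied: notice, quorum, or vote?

Notice: 15 days given; 10 required. Satisfied.
Quorum: 50% of 270 = 135; 137 present. Satisfied.
Vote: requires two-thirds of the votes cast (137 − 15 abstaining = 122); 2/3 of 122 = 81.33, rounded up to 82, so 82 needed; 82 in favor. Satisfied.

Valid — all requirements satisfied.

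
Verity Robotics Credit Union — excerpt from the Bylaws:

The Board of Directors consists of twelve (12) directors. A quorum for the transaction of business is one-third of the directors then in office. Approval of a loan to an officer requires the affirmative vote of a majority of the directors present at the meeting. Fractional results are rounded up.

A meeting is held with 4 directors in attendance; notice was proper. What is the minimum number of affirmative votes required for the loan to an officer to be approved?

3

The loan to an officer requires a majority of the directors present (4).
A majority of 4 is 3.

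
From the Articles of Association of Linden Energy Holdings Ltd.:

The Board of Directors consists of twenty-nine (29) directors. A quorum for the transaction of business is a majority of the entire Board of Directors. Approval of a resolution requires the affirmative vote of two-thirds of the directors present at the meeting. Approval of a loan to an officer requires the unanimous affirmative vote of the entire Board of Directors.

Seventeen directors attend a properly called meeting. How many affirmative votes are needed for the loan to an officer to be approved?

The loan to an officer requires the unanimous vote of the entire Board of Directors (29).
Unanimous means all 29.
(Only 17 can vote, so the loan to an officer cannot pass at this meeting, but the required vote is still 29.)

29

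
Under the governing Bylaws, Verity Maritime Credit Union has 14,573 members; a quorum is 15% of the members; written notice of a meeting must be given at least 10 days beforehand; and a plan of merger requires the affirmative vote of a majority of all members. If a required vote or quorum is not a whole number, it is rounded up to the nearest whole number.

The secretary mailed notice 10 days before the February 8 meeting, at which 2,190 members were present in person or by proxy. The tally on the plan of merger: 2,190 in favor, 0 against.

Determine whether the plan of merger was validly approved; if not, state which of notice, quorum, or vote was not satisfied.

Notice: 10 days given; 10 required. Satisfied.
Quorum: 15% of 14,573 = 2,185.95, rounded up to 2,186; 2,190 present. Satisfied.
Vote: requires a majority of all members (14,573); a majority of 14573 is 7287, so 7,287 needed; 2,190 in favor. Not satisfied.

Invalid — vote requirement not satisfied.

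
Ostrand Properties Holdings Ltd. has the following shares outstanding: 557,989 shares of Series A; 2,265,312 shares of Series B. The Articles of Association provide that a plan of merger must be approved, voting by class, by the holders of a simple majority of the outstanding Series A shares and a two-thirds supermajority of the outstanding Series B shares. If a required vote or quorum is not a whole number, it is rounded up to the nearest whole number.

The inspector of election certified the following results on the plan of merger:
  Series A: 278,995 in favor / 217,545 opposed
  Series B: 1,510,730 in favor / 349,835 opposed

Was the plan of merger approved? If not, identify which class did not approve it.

Approved — every class gave the required vote.

Series A: a majority of 557989 is 278995; 278,995 required, 278,995 in favor — approved.
Series B: 2/3 of 2265312 = 1510208; 1,510,208 required, 1,510,730 in favor — approved.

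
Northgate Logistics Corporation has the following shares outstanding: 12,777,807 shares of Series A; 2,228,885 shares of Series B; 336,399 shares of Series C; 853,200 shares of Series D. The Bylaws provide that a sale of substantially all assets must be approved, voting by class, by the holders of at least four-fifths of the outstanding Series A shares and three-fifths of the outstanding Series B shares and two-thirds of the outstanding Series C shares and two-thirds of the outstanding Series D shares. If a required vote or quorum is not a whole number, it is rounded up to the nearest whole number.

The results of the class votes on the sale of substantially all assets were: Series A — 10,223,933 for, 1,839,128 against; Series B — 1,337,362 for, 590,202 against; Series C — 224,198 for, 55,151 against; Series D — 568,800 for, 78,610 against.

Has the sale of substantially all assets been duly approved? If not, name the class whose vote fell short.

Not approved — the Series C shares did not give the required vote.

Series A: 4/5 of 12777807 = 10222245.60, rounded up to 10222246; 10,222,246 required, 10,223,933 in favor — approved.
Series B: 3/5 of 2228885 = 1337331; 1,337,331 required, 1,337,362 in favor — approved.
Series C: 2/3 of 336399 = 224266; 224,266 required, 224,198 in favor — not approved.
Series D: 2/3 of 853200 = 568800; 568,800 required, 568,800 in favor — approved.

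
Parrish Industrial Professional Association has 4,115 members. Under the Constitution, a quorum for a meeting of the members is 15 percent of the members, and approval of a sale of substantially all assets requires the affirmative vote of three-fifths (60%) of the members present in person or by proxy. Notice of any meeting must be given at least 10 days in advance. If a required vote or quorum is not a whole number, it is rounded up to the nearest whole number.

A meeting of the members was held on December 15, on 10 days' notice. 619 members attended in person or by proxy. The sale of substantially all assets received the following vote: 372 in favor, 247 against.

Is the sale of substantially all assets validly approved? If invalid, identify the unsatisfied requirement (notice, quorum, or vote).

Valid — all requirements satisfied.

Notice: 10 days given; 10 required. Satisfied.
Quorum: 15% of 4,115 = 617.25, rounded up to 618; 619 present. Satisfied.
Vote: requires three-fifths of those present (619); 3/5 of 619 = 371.40, rounded up to 372, so 372 needed; 372 in favor. Satisfied.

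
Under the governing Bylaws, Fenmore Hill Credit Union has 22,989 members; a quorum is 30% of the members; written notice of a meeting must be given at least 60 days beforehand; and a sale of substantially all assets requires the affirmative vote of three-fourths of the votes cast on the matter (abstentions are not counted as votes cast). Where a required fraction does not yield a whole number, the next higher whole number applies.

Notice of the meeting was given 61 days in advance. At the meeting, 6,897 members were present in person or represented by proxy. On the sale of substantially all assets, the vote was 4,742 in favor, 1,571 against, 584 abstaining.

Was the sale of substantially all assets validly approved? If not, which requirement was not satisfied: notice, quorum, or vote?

Valid — all requirements satisfied.

Notice: 61 days given; 60 required. Satisfied.
Quorum: 30% of 22,989 = 6,896.70, rounded up to 6,897; 6,897 present. Satisfied.
Vote: requires three-fourths of the votes cast (6,897 − 584 abstaining = 6,313); 3/4 of 6313 = 4734.75, rounded up to 4735, so 4,735 needed; 4,742 in favor. Satisfied.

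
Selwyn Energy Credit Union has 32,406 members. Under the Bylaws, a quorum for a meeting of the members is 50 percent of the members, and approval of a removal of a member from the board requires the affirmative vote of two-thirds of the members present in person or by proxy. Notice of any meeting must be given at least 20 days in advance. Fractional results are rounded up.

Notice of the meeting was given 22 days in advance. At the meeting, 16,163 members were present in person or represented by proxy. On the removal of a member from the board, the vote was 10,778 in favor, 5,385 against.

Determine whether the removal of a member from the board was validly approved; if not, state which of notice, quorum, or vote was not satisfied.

Notice: 22 days given; 20 required. Satisfied.
Quorum: 50% of 32,406 = 16,203; 16,163 present. Not satisfied.
Vote: requires two-thirds of those present (16,163); 2/3 of 16163 = 10775.33, rounded up to 10776, so 10,776 needed; 10,778 in favor. Satisfied.

Invalid — quorum requirement not satisfied.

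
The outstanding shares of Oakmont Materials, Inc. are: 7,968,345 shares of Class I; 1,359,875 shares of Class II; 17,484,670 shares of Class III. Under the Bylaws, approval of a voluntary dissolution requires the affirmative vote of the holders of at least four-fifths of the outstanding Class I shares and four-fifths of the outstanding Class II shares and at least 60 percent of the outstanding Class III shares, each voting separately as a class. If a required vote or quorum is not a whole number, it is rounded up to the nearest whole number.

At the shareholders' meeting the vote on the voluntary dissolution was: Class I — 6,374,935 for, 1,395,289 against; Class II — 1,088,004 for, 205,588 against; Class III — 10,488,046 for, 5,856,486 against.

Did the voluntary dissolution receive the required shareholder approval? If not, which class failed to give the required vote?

Not approved — the Class III shares did not give the required vote.

Class I: 4/5 of 7968345 = 6374676; 6,374,676 required, 6,374,935 in favor — approved.
Class II: 4/5 of 1359875 = 1087900; 1,087,900 required, 1,088,004 in favor — approved.
Class III: 3/5 of 17484670 = 10490802; 10,490,802 required, 10,488,046 in favor — not approved.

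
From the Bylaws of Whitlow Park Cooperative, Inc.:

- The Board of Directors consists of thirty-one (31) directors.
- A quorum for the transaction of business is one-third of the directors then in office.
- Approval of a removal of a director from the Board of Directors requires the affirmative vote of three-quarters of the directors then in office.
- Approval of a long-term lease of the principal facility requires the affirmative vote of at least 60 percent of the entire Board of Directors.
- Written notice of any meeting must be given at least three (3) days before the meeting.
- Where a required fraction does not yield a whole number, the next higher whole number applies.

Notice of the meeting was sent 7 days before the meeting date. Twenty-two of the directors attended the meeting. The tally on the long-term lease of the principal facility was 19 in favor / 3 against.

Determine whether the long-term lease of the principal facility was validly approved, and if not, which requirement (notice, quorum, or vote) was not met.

Valid — all requirements satisfied.

Notice: 7 days given; 3 required (7 ≥ 3). Satisfied.
Quorum: 22 present; quorum is 11. Satisfied.
Vote: the long-term lease of the principal facility requires three-fifths of the entire Board of Directors (31). 3/5 of 31 = 18.60, rounded up to 19, so 19 affirmative votes are needed; 19 voted in favor. Satisfied.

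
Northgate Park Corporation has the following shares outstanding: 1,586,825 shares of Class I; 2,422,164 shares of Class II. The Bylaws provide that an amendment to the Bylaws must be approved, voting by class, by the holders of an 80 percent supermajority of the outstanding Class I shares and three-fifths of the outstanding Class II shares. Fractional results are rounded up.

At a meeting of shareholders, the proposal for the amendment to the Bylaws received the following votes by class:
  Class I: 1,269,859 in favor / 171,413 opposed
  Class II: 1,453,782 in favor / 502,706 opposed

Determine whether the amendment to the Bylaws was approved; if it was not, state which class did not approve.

Approved — every class gave the required vote.

Class I: 4/5 of 1586825 = 1269460; 1,269,460 required, 1,269,859 in favor — approved.
Class II: 3/5 of 2422164 = 1453298.40, rounded up to 1453299; 1,453,299 required, 1,453,782 in favor — approved.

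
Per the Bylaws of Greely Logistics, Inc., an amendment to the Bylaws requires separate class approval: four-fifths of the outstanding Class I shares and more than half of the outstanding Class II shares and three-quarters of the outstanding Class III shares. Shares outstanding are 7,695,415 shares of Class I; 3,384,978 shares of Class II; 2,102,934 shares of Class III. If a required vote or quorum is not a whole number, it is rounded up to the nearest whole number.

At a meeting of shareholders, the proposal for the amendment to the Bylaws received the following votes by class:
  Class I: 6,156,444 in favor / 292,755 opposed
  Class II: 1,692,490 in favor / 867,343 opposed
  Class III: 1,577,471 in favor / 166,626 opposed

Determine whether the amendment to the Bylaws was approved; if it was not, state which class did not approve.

Approved — every class gave the required vote.

Class I: 4/5 of 7695415 = 6156332; 6,156,332 required, 6,156,444 in favor — approved.
Class II: a majority of 3384978 is 1692490; 1,692,490 required, 1,692,490 in favor — approved.
Class III: 3/4 of 2102934 = 1577200.50, rounded up to 1577201; 1,577,201 required, 1,577,471 in favor — approved.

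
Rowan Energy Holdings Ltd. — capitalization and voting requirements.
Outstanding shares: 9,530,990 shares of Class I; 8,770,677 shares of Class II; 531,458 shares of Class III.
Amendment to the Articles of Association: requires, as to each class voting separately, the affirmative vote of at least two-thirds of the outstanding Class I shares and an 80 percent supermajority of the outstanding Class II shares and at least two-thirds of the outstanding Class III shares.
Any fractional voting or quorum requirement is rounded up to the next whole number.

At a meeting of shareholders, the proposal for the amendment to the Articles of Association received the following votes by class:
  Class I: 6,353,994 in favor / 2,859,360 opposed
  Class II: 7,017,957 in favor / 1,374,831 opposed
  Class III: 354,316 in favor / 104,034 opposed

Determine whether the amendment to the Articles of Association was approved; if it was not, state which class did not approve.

Approved — every class gave the required vote.

Class I: 2/3 of 9530990 = 6353993.33, rounded up to 6353994; 6,353,994 required, 6,353,994 in favor — approved.
Class II: 4/5 of 8770677 = 7016541.60, rounded up to 7016542; 7,016,542 required, 7,017,957 in favor — approved.
Class III: 2/3 of 531458 = 354305.33, rounded up to 354306; 354,306 required, 354,316 in favor — approved.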